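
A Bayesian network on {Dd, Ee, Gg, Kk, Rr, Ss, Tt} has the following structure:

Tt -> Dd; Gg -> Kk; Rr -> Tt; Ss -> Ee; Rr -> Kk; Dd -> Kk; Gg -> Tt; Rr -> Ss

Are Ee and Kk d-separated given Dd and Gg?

We examine all 3 paths between Ee and Kk:
Path 1: Ee ← Ss ← Rr → Kk
  Ss is a chain and Ss is not conditioned on; Rr is a fork and Rr is not conditioned on — no node blocks this path, so it is active.
Path 2: Ee ← Ss ← Rr → Tt → Dd → Kk
  Dd is a chain here and Dd is conditioned on, so the path is blocked at Dd.
Path 3: Ee ← Ss ← Rr → Tt ← Gg → Kk
  Gg is a fork here and Gg is conditioned on, so the path is blocked at Gg.
Since the path Ee ← Ss ← Rr → Kk is active, Ee and Kk are not d-separated given {Dd, Gg}.

No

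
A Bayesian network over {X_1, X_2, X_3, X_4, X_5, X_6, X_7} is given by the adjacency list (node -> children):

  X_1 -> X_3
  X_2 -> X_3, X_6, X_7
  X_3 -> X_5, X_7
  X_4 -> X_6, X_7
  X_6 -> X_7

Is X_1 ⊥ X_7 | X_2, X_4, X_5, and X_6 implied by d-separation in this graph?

No

Enumerating the 4 paths from X_1 to X_7 and testing each for blocking by {X_2, X_4, X_5, X_6}:
Path 1: X_1 → X_3 → X_7
  X_3 is a chain and X_3 is not conditioned on — no node blocks this path, so it is active.
Path 2: X_1 → X_3 ← X_2 → X_7
  X_2 is a fork here and X_2 is conditioned on, so the path is blocked at X_2.
Path 3: X_1 → X_3 ← X_2 → X_6 ← X_4 → X_7
  X_2 is a fork here and X_2 is conditioned on, so the path is blocked at X_2.
Path 4: X_1 → X_3 ← X_2 → X_6 → X_7
  X_2 is a fork here and X_2 is conditioned on, so the path is blocked at X_2.
Since the path X_1 → X_3 → X_7 is active, X_1 and X_7 are not d-separated given {X_2, X_4, X_5, X_6}.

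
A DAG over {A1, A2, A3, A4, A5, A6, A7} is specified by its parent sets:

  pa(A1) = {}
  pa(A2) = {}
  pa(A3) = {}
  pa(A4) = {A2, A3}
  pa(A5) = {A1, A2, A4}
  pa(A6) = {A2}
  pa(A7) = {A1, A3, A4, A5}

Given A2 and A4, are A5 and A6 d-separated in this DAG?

There are 6 undirected paths between A5 and A6; checking each against the conditioning set {A2, A4}:
  1. A5 ← A1 → A7 ← A3 → A4 ← A2 → A6 — A1:fork[open]; A7:collider[blocks]; A3:fork[open]; A4:collider[open]; A2:fork[blocks] ⇒ blocked
  2. A5 ← A1 → A7 ← A4 ← A2 → A6 — A1:fork[open]; A7:collider[blocks]; A4:chain[blocks]; A2:fork[blocks] ⇒ blocked
  3. A5 ← A2 → A6 — A2:fork[blocks] ⇒ blocked
  4. A5 ← A4 ← A2 → A6 — A4:chain[blocks]; A2:fork[blocks] ⇒ blocked
  5. A5 → A7 ← A3 → A4 ← A2 → A6 — A7:collider[blocks]; A3:fork[open]; A4:collider[open]; A2:fork[blocks] ⇒ blocked
  6. A5 → A7 ← A4 ← A2 → A6 — A7:collider[blocks]; A4:chain[blocks]; A2:fork[blocks] ⇒ blocked
Every path is blocked, so A5 and A6 are d-separated given {A2, A4}.

Yes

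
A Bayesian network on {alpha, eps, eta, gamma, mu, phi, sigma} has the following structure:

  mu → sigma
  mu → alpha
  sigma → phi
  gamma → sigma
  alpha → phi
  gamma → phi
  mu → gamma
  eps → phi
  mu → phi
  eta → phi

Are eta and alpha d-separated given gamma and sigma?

Yes

We examine all 6 paths between eta and alpha:
  1. eta → phi ← mu → alpha — phi:collider[blocks]; mu:fork[open] ⇒ blocked
  2. eta → phi ← alpha — phi:collider[blocks] ⇒ blocked
  3. eta → phi ← sigma ← mu → alpha — phi:collider[blocks]; sigma:chain[blocks]; mu:fork[open] ⇒ blocked
  4. eta → phi ← sigma ← gamma ← mu → alpha — phi:collider[blocks]; sigma:chain[blocks]; gamma:chain[blocks]; mu:fork[open] ⇒ blocked
  5. eta → phi ← gamma ← mu → alpha — phi:collider[blocks]; gamma:chain[blocks]; mu:fork[open] ⇒ blocked
  6. eta → phi ← gamma → sigma ← mu → alpha — phi:collider[blocks]; gamma:fork[blocks]; sigma:collider[open]; mu:fork[open] ⇒ blocked
All paths are blocked; eta ⊥ alpha | {gamma, sigma} holds.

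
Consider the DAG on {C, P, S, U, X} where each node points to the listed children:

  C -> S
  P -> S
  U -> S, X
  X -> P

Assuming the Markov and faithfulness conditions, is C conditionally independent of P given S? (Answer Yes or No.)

There are 2 undirected paths between C and P; checking each against the conditioning set {S}:
Path 1: C → S ← P
  S is a collider and S is conditioned on, which opens it — no node blocks this path, so it is active.
Path 2: C → S ← U → X → P
  S is a collider and S is conditioned on, which opens it; U is a fork and U is not conditioned on; X is a chain and X is not conditioned on — no node blocks this path, so it is active.
Since the path C → S ← P is active, C and P are not d-separated given {S}.

No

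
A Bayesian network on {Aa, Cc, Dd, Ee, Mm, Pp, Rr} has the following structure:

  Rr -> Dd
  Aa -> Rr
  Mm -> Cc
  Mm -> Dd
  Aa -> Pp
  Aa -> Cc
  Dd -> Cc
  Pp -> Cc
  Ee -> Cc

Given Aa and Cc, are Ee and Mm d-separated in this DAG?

Enumerating the 4 paths from Ee to Mm and testing each for blocking by {Aa, Cc}:
Path 1: Ee → Cc ← Mm
  Cc is a collider and Cc is conditioned on, which opens it — no node blocks this path, so it is active.
Path 2: Ee → Cc ← Aa → Rr → Dd ← Mm
  Aa is a fork here and Aa is conditioned on, so the path is blocked at Aa.
Path 3: Ee → Cc ← Pp ← Aa → Rr → Dd ← Mm
  Aa is a fork here and Aa is conditioned on, so the path is blocked at Aa.
Path 4: Ee → Cc ← Dd ← Mm
  Cc is a collider and Cc is conditioned on, which opens it; Dd is a chain and Dd is not conditioned on — no node blocks this path, so it is active.
Because an active path exists, Ee and Mm are not d-separated.

No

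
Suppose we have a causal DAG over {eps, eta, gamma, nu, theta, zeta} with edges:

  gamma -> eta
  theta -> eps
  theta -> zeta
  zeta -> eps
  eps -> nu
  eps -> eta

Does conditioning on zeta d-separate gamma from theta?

We examine all 2 paths between gamma and theta:
Path 1: gamma → eta ← eps ← theta
  eta is a collider here and neither eta nor any of its descendants is conditioned on, so the collider stays closed — the path is blocked at eta.
Path 2: gamma → eta ← eps ← zeta ← theta
  eta is a collider here and neither eta nor any of its descendants is conditioned on, so the collider stays closed — the path is blocked at eta.
Since every path is blocked, d-separation holds.

Yes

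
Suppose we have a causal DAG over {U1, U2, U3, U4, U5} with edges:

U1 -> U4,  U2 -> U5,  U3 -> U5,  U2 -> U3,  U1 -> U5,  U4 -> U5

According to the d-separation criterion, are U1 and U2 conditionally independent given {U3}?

Yes

4 paths connect U1 and U2; each must be blocked for d-separation to hold:
  1. U1 → U4 → U5 ← U2 — U4:chain[open]; U5:collider[blocks] ⇒ blocked
  2. U1 → U4 → U5 ← U3 ← U2 — U4:chain[open]; U5:collider[blocks]; U3:chain[blocks] ⇒ blocked
  3. U1 → U5 ← U2 — U5:collider[blocks] ⇒ blocked
  4. U1 → U5 ← U3 ← U2 — U5:collider[blocks]; U3:chain[blocks] ⇒ blocked
Every path is blocked, so U1 and U2 are d-separated given {U3}.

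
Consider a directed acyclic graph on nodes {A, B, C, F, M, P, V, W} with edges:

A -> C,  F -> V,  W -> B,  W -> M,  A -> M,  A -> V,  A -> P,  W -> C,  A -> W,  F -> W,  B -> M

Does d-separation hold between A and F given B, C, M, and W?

We examine all 5 paths between A and F:
Path 1: A → C ← W ← F
  W is a chain here and W is conditioned on, so the path is blocked at W.
Path 2: A → V ← F
  V is a collider here and neither V nor any of its descendants is conditioned on, so the collider stays closed — the path is blocked at V.
Path 3: A → W ← F
  W is a collider and W is conditioned on, which opens it — no node blocks this path, so it is active.
Path 4: A → M ← W ← F
  W is a chain here and W is conditioned on, so the path is blocked at W.
Path 5: A → M ← B ← W ← F
  B is a chain here and B is conditioned on, so the path is blocked at B.
At least one path is unblocked, so d-separation fails.

No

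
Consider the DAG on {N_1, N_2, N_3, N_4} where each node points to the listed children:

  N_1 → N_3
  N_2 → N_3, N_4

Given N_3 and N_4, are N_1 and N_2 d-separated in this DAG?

No

Only one path connects N_1 and N_2:
Path 1: N_1 → N_3 ← N_2
  N_3 is a collider and N_3 is conditioned on, which opens it — no node blocks this path, so it is active.
Since the path N_1 → N_3 ← N_2 is active, N_1 and N_2 are not d-separated given {N_3, N_4}.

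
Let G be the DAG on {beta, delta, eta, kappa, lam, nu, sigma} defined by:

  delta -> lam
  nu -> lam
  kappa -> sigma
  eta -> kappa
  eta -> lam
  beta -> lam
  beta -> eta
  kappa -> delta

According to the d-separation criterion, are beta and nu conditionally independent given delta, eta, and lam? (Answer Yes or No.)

No

There are 3 undirected paths between beta and nu; checking each against the conditioning set {delta, eta, lam}:
Path 1: beta → lam ← nu
  lam is a collider and lam is conditioned on, which opens it — no node blocks this path, so it is active.
Path 2: beta → eta → lam ← nu
  eta is a chain here and eta is conditioned on, so the path is blocked at eta.
Path 3: beta → eta → kappa → delta → lam ← nu
  eta is a chain here and eta is conditioned on, so the path is blocked at eta.
At least one path is unblocked, so d-separation fails.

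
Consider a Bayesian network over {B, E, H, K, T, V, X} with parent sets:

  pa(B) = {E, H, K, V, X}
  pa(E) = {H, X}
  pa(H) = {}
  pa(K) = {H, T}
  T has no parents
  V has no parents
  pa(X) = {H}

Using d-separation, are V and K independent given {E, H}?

Yes — V and K are d-separated given {E, H}.

Enumerating the 6 paths from V to K and testing each for blocking by {E, H}:
Path 1: V → B ← E ← X ← H → K
  B is a collider here and neither B nor any of its descendants is conditioned on, so the collider stays closed — the path is blocked at B.
Path 2: V → B ← E ← H → K
  B is a collider here and neither B nor any of its descendants is conditioned on, so the collider stays closed — the path is blocked at B.
Path 3: V → B ← K
  B is a collider here and neither B nor any of its descendants is conditioned on, so the collider stays closed — the path is blocked at B.
Path 4: V → B ← X → E ← H → K
  B is a collider here and neither B nor any of its descendants is conditioned on, so the collider stays closed — the path is blocked at B.
Path 5: V → B ← X ← H → K
  B is a collider here and neither B nor any of its descendants is conditioned on, so the collider stays closed — the path is blocked at B.
Path 6: V → B ← H → K
  B is a collider here and neither B nor any of its descendants is conditioned on, so the collider stays closed — the path is blocked at B.
Since every path is blocked, d-separation holds.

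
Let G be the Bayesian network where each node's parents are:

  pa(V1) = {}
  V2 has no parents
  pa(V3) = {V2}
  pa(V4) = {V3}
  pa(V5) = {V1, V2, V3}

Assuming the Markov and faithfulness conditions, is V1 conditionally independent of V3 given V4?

Enumerating the 2 paths from V1 to V3 and testing each for blocking by {V4}:
Path 1: V1 → V5 ← V3
  V5 is a collider here and neither V5 nor any of its descendants is conditioned on, so the collider stays closed — the path is blocked at V5.
Path 2: V1 → V5 ← V2 → V3
  V5 is a collider here and neither V5 nor any of its descendants is conditioned on, so the collider stays closed — the path is blocked at V5.
Every path is blocked, so V1 and V3 are d-separated given {V4}.

Yes — V1 and V3 are d-separated given {V4}.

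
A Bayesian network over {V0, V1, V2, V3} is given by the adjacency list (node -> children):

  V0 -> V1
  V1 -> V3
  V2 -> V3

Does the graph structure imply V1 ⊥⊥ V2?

Yes

The only undirected path from V1 to V2 is:
Path 1: V1 → V3 ← V2
  V3 is a collider here and neither V3 nor any of its descendants is conditioned on, so the collider stays closed — the path is blocked at V3.
All paths are blocked; V1 ⊥ V2 | ∅ holds.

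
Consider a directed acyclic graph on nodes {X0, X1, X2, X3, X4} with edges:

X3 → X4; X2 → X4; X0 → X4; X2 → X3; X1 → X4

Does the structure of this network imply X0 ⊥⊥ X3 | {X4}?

No — X0 and X3 are not d-separated given {X4}.

2 paths connect X0 and X3; each must be blocked for d-separation to hold:
Path 1: X0 → X4 ← X2 → X3
  X4 is a collider and X4 is conditioned on, which opens it; X2 is a fork and X2 is not conditioned on — no node blocks this path, so it is active.
Path 2: X0 → X4 ← X3
  X4 is a collider and X4 is conditioned on, which opens it — no node blocks this path, so it is active.
Because an active path exists, X0 and X3 are not d-separated.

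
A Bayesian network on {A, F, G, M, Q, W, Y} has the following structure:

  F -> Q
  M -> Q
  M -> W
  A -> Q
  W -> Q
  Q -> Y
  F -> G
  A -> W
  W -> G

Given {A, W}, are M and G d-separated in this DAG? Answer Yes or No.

Yes — M and G are d-separated given {A, W}.

6 paths connect M and G; each must be blocked for d-separation to hold:
  1. M → Q ← A → W → G — Q:collider[blocks]; A:fork[blocks]; W:chain[blocks] ⇒ blocked
  2. M → Q ← F → G — Q:collider[blocks]; F:fork[open] ⇒ blocked
  3. M → Q ← W → G — Q:collider[blocks]; W:fork[blocks] ⇒ blocked
  4. M → W → G — W:chain[blocks] ⇒ blocked
  5. M → W ← A → Q ← F → G — W:collider[open]; A:fork[blocks]; Q:collider[blocks]; F:fork[open] ⇒ blocked
  6. M → W → Q ← F → G — W:chain[blocks]; Q:collider[blocks]; F:fork[open] ⇒ blocked
Since every path is blocked, d-separation holds.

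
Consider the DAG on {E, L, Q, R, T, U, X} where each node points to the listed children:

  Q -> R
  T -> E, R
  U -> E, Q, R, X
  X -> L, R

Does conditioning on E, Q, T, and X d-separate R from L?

4 paths connect R and L; each must be blocked for d-separation to hold:
Path 1: R ← T → E ← U → X → L
  T is a fork here and T is conditioned on, so the path is blocked at T.
Path 2: R ← X → L
  X is a fork here and X is conditioned on, so the path is blocked at X.
Path 3: R ← Q ← U → X → L
  Q is a chain here and Q is conditioned on, so the path is blocked at Q.
Path 4: R ← U → X → L
  X is a chain here and X is conditioned on, so the path is blocked at X.
Since every path is blocked, d-separation holds.

Yes — R and L are d-separated given {E, Q, T, X}.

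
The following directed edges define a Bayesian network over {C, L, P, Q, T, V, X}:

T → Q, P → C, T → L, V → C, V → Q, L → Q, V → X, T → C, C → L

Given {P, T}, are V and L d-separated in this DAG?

No

There are 6 undirected paths between V and L; checking each against the conditioning set {P, T}:
Path 1: V → Q ← T → L
  Q is a collider here and neither Q nor any of its descendants is conditioned on, so the collider stays closed — the path is blocked at Q.
Path 2: V → Q ← T → C → L
  Q is a collider here and neither Q nor any of its descendants is conditioned on, so the collider stays closed — the path is blocked at Q.
Path 3: V → Q ← L
  Q is a collider here and neither Q nor any of its descendants is conditioned on, so the collider stays closed — the path is blocked at Q.
Path 4: V → C ← T → L
  C is a collider here and neither C nor any of its descendants is conditioned on, so the collider stays closed — the path is blocked at C.
Path 5: V → C ← T → Q ← L
  C is a collider here and neither C nor any of its descendants is conditioned on, so the collider stays closed — the path is blocked at C.
Path 6: V → C → L
  C is a chain and C is not conditioned on — no node blocks this path, so it is active.
Because an active path exists, V and L are not d-separated.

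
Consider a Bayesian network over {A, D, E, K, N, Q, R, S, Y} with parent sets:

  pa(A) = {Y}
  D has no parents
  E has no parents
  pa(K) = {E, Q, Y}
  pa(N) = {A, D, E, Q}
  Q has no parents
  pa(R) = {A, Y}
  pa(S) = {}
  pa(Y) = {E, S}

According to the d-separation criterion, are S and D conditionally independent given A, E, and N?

Yes — S and D are d-separated given {A, E, N}.

Enumerating the 6 paths from S to D and testing each for blocking by {A, E, N}:
Path 1: S → Y → R ← A → N ← D
  R is a collider here and neither R nor any of its descendants is conditioned on, so the collider stays closed — the path is blocked at R.
Path 2: S → Y ← E → N ← D
  E is a fork here and E is conditioned on, so the path is blocked at E.
Path 3: S → Y ← E → K ← Q → N ← D
  E is a fork here and E is conditioned on, so the path is blocked at E.
Path 4: S → Y → A → N ← D
  A is a chain here and A is conditioned on, so the path is blocked at A.
Path 5: S → Y → K ← E → N ← D
  K is a collider here and neither K nor any of its descendants is conditioned on, so the collider stays closed — the path is blocked at K.
Path 6: S → Y → K ← Q → N ← D
  K is a collider here and neither K nor any of its descendants is conditioned on, so the collider stays closed — the path is blocked at K.
Every path is blocked, so S and D are d-separated given {A, E, N}.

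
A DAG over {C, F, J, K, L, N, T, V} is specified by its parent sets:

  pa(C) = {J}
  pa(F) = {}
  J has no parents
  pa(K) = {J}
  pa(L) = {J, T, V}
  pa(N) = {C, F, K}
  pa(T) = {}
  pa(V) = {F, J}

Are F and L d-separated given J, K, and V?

6 paths connect F and L; each must be blocked for d-separation to hold:
Path 1: F → N ← K ← J → L
  N is a collider here and neither N nor any of its descendants is conditioned on, so the collider stays closed — the path is blocked at N.
Path 2: F → N ← K ← J → V → L
  N is a collider here and neither N nor any of its descendants is conditioned on, so the collider stays closed — the path is blocked at N.
Path 3: F → N ← C ← J → L
  N is a collider here and neither N nor any of its descendants is conditioned on, so the collider stays closed — the path is blocked at N.
Path 4: F → N ← C ← J → V → L
  N is a collider here and neither N nor any of its descendants is conditioned on, so the collider stays closed — the path is blocked at N.
Path 5: F → V ← J → L
  J is a fork here and J is conditioned on, so the path is blocked at J.
Path 6: F → V → L
  V is a chain here and V is conditioned on, so the path is blocked at V.
Since every path is blocked, d-separation holds.

Yes — F and L are d-separated given {J, K, V}.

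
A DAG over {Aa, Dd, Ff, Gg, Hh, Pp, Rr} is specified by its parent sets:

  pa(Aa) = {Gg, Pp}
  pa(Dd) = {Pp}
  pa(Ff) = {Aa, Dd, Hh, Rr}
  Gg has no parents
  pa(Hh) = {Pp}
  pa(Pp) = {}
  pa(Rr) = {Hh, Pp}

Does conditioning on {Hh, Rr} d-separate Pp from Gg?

6 paths connect Pp and Gg; each must be blocked for d-separation to hold:
  1. Pp → Rr → Ff ← Aa ← Gg — Rr:chain[blocks]; Ff:collider[blocks]; Aa:chain[open] ⇒ blocked
  2. Pp → Rr ← Hh → Ff ← Aa ← Gg — Rr:collider[open]; Hh:fork[blocks]; Ff:collider[blocks]; Aa:chain[open] ⇒ blocked
  3. Pp → Hh → Ff ← Aa ← Gg — Hh:chain[blocks]; Ff:collider[blocks]; Aa:chain[open] ⇒ blocked
  4. Pp → Hh → Rr → Ff ← Aa ← Gg — Hh:chain[blocks]; Rr:chain[blocks]; Ff:collider[blocks]; Aa:chain[open] ⇒ blocked
  5. Pp → Dd → Ff ← Aa ← Gg — Dd:chain[open]; Ff:collider[blocks]; Aa:chain[open] ⇒ blocked
  6. Pp → Aa ← Gg — Aa:collider[blocks] ⇒ blocked
Every path is blocked, so Pp and Gg are d-separated given {Hh, Rr}.

Yes — Pp and Gg are d-separated given {Hh, Rr}.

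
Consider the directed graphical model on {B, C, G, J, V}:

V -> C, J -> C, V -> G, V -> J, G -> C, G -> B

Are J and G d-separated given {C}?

No

There are 4 undirected paths between J and G; checking each against the conditioning set {C}:
  1. J ← V → G — V:fork[open] ⇒ active
  2. J ← V → C ← G — V:fork[open]; C:collider[open] ⇒ active
  3. J → C ← V → G — C:collider[open]; V:fork[open] ⇒ active
  4. J → C ← G — C:collider[open] ⇒ active
Since the path J ← V → G is active, J and G are not d-separated given {C}.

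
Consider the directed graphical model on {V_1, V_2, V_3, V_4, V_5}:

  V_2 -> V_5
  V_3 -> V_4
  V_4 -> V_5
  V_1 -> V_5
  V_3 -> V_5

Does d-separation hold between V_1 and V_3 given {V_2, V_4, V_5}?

Enumerating the 2 paths from V_1 to V_3 and testing each for blocking by {V_2, V_4, V_5}:
Path 1: V_1 → V_5 ← V_3
  V_5 is a collider and V_5 is conditioned on, which opens it — no node blocks this path, so it is active.
Path 2: V_1 → V_5 ← V_4 ← V_3
  V_4 is a chain here and V_4 is conditioned on, so the path is blocked at V_4.
Because an active path exists, V_1 and V_3 are not d-separated.

No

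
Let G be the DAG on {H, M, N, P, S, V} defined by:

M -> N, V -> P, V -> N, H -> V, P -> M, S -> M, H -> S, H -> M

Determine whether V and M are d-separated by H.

No

4 paths connect V and M; each must be blocked for d-separation to hold:
Path 1: V → N ← M
  N is a collider here and neither N nor any of its descendants is conditioned on, so the collider stays closed — the path is blocked at N.
Path 2: V → P → M
  P is a chain and P is not conditioned on — no node blocks this path, so it is active.
Path 3: V ← H → S → M
  H is a fork here and H is conditioned on, so the path is blocked at H.
Path 4: V ← H → M
  H is a fork here and H is conditioned on, so the path is blocked at H.
Because an active path exists, V and M are not d-separated.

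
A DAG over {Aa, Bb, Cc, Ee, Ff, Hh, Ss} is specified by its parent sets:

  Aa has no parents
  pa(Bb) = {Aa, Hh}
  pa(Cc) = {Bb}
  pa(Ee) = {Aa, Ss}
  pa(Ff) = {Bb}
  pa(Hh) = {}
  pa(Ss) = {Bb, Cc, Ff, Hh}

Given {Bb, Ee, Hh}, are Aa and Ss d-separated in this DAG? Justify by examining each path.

There are 5 undirected paths between Aa and Ss; checking each against the conditioning set {Bb, Ee, Hh}:
Path 1: Aa → Bb → Ss
  Bb is a chain here and Bb is conditioned on, so the path is blocked at Bb.
Path 2: Aa → Bb ← Hh → Ss
  Hh is a fork here and Hh is conditioned on, so the path is blocked at Hh.
Path 3: Aa → Bb → Ff → Ss
  Bb is a chain here and Bb is conditioned on, so the path is blocked at Bb.
Path 4: Aa → Bb → Cc → Ss
  Bb is a chain here and Bb is conditioned on, so the path is blocked at Bb.
Path 5: Aa → Ee ← Ss
  Ee is a collider and Ee is conditioned on, which opens it — no node blocks this path, so it is active.
Because an active path exists, Aa and Ss are not d-separated.

No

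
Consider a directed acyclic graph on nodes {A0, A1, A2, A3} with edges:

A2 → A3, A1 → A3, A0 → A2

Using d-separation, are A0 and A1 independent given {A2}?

Yes

Only one path connects A0 and A1:
  1. A0 → A2 → A3 ← A1 — A2:chain[blocks]; A3:collider[blocks] ⇒ blocked
Every path is blocked, so A0 and A1 are d-separated given {A2}.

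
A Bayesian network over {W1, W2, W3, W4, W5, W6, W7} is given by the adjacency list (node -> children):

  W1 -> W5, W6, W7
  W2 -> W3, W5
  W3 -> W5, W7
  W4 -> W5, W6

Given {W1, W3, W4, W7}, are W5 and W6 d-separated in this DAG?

We examine all 4 paths between W5 and W6:
Path 1: W5 ← W3 → W7 ← W1 → W6
  W3 is a fork here and W3 is conditioned on, so the path is blocked at W3.
Path 2: W5 ← W1 → W6
  W1 is a fork here and W1 is conditioned on, so the path is blocked at W1.
Path 3: W5 ← W2 → W3 → W7 ← W1 → W6
  W3 is a chain here and W3 is conditioned on, so the path is blocked at W3.
Path 4: W5 ← W4 → W6
  W4 is a fork here and W4 is conditioned on, so the path is blocked at W4.
Since every path is blocked, d-separation holds.

Yes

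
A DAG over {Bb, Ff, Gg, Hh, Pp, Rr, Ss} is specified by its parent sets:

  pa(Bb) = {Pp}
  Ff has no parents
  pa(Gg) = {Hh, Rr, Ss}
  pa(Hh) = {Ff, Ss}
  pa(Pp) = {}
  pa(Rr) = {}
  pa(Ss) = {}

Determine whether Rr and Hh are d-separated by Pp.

There are 2 undirected paths between Rr and Hh; checking each against the conditioning set {Pp}:
  1. Rr → Gg ← Hh — Gg:collider[blocks] ⇒ blocked
  2. Rr → Gg ← Ss → Hh — Gg:collider[blocks]; Ss:fork[open] ⇒ blocked
All paths are blocked; Rr ⊥ Hh | {Pp} holds.

Yes — Rr and Hh are d-separated given {Pp}.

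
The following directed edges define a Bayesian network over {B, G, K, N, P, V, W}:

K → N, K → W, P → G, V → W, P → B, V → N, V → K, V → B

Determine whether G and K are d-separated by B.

No

Enumerating the 3 paths from G to K and testing each for blocking by {B}:
  1. G ← P → B ← V → N ← K — P:fork[open]; B:collider[open]; V:fork[open]; N:collider[blocks] ⇒ blocked
  2. G ← P → B ← V → K — P:fork[open]; B:collider[open]; V:fork[open] ⇒ active
  3. G ← P → B ← V → W ← K — P:fork[open]; B:collider[open]; V:fork[open]; W:collider[blocks] ⇒ blocked
At least one path is unblocked, so d-separation fails.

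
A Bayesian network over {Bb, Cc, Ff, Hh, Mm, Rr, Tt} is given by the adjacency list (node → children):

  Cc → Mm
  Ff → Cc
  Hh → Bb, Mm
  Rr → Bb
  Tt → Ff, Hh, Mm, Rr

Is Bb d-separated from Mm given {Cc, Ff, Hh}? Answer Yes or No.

No — Bb and Mm are not d-separated given {Cc, Ff, Hh}.

There are 6 undirected paths between Bb and Mm; checking each against the conditioning set {Cc, Ff, Hh}:
Path 1: Bb ← Hh ← Tt → Ff → Cc → Mm
  Hh is a chain here and Hh is conditioned on, so the path is blocked at Hh.
Path 2: Bb ← Hh ← Tt → Mm
  Hh is a chain here and Hh is conditioned on, so the path is blocked at Hh.
Path 3: Bb ← Hh → Mm
  Hh is a fork here and Hh is conditioned on, so the path is blocked at Hh.
Path 4: Bb ← Rr ← Tt → Ff → Cc → Mm
  Ff is a chain here and Ff is conditioned on, so the path is blocked at Ff.
Path 5: Bb ← Rr ← Tt → Hh → Mm
  Hh is a chain here and Hh is conditioned on, so the path is blocked at Hh.
Path 6: Bb ← Rr ← Tt → Mm
  Rr is a chain and Rr is not conditioned on; Tt is a fork and Tt is not conditioned on — no node blocks this path, so it is active.
At least one path is unblocked, so d-separation fails.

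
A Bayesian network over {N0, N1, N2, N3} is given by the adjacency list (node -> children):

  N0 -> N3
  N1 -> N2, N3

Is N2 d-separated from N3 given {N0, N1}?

There is one path between N2 and N3:
Path 1: N2 ← N1 → N3
  N1 is a fork here and N1 is conditioned on, so the path is blocked at N1.
Since every path is blocked, d-separation holds.

Yes — N2 and N3 are d-separated given {N0, N1}.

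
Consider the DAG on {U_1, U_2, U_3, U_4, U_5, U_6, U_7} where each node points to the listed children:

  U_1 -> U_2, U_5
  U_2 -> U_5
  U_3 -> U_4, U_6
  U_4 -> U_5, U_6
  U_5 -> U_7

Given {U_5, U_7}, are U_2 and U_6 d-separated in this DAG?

No

We examine all 4 paths between U_2 and U_6:
Path 1: U_2 ← U_1 → U_5 ← U_4 ← U_3 → U_6
  U_1 is a fork and U_1 is not conditioned on; U_5 is a collider and U_5 is conditioned on, which opens it; U_4 is a chain and U_4 is not conditioned on; U_3 is a fork and U_3 is not conditioned on — no node blocks this path, so it is active.
Path 2: U_2 ← U_1 → U_5 ← U_4 → U_6
  U_1 is a fork and U_1 is not conditioned on; U_5 is a collider and U_5 is conditioned on, which opens it; U_4 is a fork and U_4 is not conditioned on — no node blocks this path, so it is active.
Path 3: U_2 → U_5 ← U_4 ← U_3 → U_6
  U_5 is a collider and U_5 is conditioned on, which opens it; U_4 is a chain and U_4 is not conditioned on; U_3 is a fork and U_3 is not conditioned on — no node blocks this path, so it is active.
Path 4: U_2 → U_5 ← U_4 → U_6
  U_5 is a collider and U_5 is conditioned on, which opens it; U_4 is a fork and U_4 is not conditioned on — no node blocks this path, so it is active.
Since the path U_2 ← U_1 → U_5 ← U_4 ← U_3 → U_6 is active, U_2 and U_6 are not d-separated given {U_5, U_7}.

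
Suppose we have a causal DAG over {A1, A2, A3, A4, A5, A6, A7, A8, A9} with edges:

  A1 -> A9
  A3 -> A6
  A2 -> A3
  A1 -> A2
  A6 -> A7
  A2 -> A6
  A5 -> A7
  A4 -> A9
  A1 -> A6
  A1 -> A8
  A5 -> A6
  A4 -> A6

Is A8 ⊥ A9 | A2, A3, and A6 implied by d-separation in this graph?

No

We examine all 4 paths between A8 and A9:
  1. A8 ← A1 → A2 → A3 → A6 ← A4 → A9 — A1:fork[open]; A2:chain[blocks]; A3:chain[blocks]; A6:collider[open]; A4:fork[open] ⇒ blocked
  2. A8 ← A1 → A2 → A6 ← A4 → A9 — A1:fork[open]; A2:chain[blocks]; A6:collider[open]; A4:fork[open] ⇒ blocked
  3. A8 ← A1 → A9 — A1:fork[open] ⇒ active
  4. A8 ← A1 → A6 ← A4 → A9 — A1:fork[open]; A6:collider[open]; A4:fork[open] ⇒ active
At least one path is unblocked, so d-separation fails.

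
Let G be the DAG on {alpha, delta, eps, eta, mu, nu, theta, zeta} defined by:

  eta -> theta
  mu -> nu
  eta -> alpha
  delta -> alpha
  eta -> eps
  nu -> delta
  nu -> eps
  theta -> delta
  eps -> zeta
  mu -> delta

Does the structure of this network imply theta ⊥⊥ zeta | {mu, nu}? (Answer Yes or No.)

No

We examine all 6 paths between theta and zeta:
Path 1: theta ← eta → eps → zeta
  eta is a fork and eta is not conditioned on; eps is a chain and eps is not conditioned on — no node blocks this path, so it is active.
Path 2: theta ← eta → alpha ← delta ← mu → nu → eps → zeta
  alpha is a collider here and neither alpha nor any of its descendants is conditioned on, so the collider stays closed — the path is blocked at alpha.
Path 3: theta ← eta → alpha ← delta ← nu → eps → zeta
  alpha is a collider here and neither alpha nor any of its descendants is conditioned on, so the collider stays closed — the path is blocked at alpha.
Path 4: theta → delta ← mu → nu → eps → zeta
  delta is a collider here and neither delta nor any of its descendants is conditioned on, so the collider stays closed — the path is blocked at delta.
Path 5: theta → delta ← nu → eps → zeta
  delta is a collider here and neither delta nor any of its descendants is conditioned on, so the collider stays closed — the path is blocked at delta.
Path 6: theta → delta → alpha ← eta → eps → zeta
  alpha is a collider here and neither alpha nor any of its descendants is conditioned on, so the collider stays closed — the path is blocked at alpha.
Because an active path exists, theta and zeta are not d-separated.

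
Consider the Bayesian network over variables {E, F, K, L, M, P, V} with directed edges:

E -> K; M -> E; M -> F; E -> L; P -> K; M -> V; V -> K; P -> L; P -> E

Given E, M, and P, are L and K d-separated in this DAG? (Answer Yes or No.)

Yes

There are 6 undirected paths between L and K; checking each against the conditioning set {E, M, P}:
  1. L ← P → E ← M → V → K — P:fork[blocks]; E:collider[open]; M:fork[blocks]; V:chain[open] ⇒ blocked
  2. L ← P → E → K — P:fork[blocks]; E:chain[blocks] ⇒ blocked
  3. L ← P → K — P:fork[blocks] ⇒ blocked
  4. L ← E ← M → V → K — E:chain[blocks]; M:fork[blocks]; V:chain[open] ⇒ blocked
  5. L ← E ← P → K — E:chain[blocks]; P:fork[blocks] ⇒ blocked
  6. L ← E → K — E:fork[blocks] ⇒ blocked
Every path is blocked, so L and K are d-separated given {E, M, P}.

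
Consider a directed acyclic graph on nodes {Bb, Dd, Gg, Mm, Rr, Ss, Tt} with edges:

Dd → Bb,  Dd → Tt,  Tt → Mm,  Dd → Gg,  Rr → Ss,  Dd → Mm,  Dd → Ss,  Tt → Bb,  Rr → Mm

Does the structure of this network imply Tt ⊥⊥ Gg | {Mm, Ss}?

No

Enumerating the 4 paths from Tt to Gg and testing each for blocking by {Mm, Ss}:
Path 1: Tt → Mm ← Rr → Ss ← Dd → Gg
  Mm is a collider and Mm is conditioned on, which opens it; Rr is a fork and Rr is not conditioned on; Ss is a collider and Ss is conditioned on, which opens it; Dd is a fork and Dd is not conditioned on — no node blocks this path, so it is active.
Path 2: Tt → Mm ← Dd → Gg
  Mm is a collider and Mm is conditioned on, which opens it; Dd is a fork and Dd is not conditioned on — no node blocks this path, so it is active.
Path 3: Tt → Bb ← Dd → Gg
  Bb is a collider here and neither Bb nor any of its descendants is conditioned on, so the collider stays closed — the path is blocked at Bb.
Path 4: Tt ← Dd → Gg
  Dd is a fork and Dd is not conditioned on — no node blocks this path, so it is active.
Because an active path exists, Tt and Gg are not d-separated.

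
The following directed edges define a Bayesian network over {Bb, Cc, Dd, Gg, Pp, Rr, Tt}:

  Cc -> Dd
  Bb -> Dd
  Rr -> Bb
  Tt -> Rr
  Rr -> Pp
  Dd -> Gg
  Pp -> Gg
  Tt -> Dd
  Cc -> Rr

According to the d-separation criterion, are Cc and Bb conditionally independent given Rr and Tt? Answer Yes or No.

6 paths connect Cc and Bb; each must be blocked for d-separation to hold:
Path 1: Cc → Dd ← Tt → Rr → Bb
  Dd is a collider here and neither Dd nor any of its descendants is conditioned on, so the collider stays closed — the path is blocked at Dd.
Path 2: Cc → Dd → Gg ← Pp ← Rr → Bb
  Gg is a collider here and neither Gg nor any of its descendants is conditioned on, so the collider stays closed — the path is blocked at Gg.
Path 3: Cc → Dd ← Bb
  Dd is a collider here and neither Dd nor any of its descendants is conditioned on, so the collider stays closed — the path is blocked at Dd.
Path 4: Cc → Rr ← Tt → Dd ← Bb
  Tt is a fork here and Tt is conditioned on, so the path is blocked at Tt.
Path 5: Cc → Rr → Bb
  Rr is a chain here and Rr is conditioned on, so the path is blocked at Rr.
Path 6: Cc → Rr → Pp → Gg ← Dd ← Bb
  Rr is a chain here and Rr is conditioned on, so the path is blocked at Rr.
Since every path is blocked, d-separation holds.

Yes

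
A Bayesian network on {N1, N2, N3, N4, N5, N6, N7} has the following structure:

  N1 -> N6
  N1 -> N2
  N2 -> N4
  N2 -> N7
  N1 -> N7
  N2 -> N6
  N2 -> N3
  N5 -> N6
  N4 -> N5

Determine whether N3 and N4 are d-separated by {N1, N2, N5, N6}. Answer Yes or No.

Yes — N3 and N4 are d-separated given {N1, N2, N5, N6}.

Enumerating the 4 paths from N3 to N4 and testing each for blocking by {N1, N2, N5, N6}:
Path 1: N3 ← N2 → N7 ← N1 → N6 ← N5 ← N4
  N2 is a fork here and N2 is conditioned on, so the path is blocked at N2.
Path 2: N3 ← N2 → N6 ← N5 ← N4
  N2 is a fork here and N2 is conditioned on, so the path is blocked at N2.
Path 3: N3 ← N2 ← N1 → N6 ← N5 ← N4
  N2 is a chain here and N2 is conditioned on, so the path is blocked at N2.
Path 4: N3 ← N2 → N4
  N2 is a fork here and N2 is conditioned on, so the path is blocked at N2.
Every path is blocked, so N3 and N4 are d-separated given {N1, N2, N5, N6}.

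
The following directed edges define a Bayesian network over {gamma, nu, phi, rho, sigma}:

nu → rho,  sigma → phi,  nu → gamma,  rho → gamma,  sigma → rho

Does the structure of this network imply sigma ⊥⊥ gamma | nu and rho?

Yes

Enumerating the 2 paths from sigma to gamma and testing each for blocking by {nu, rho}:
  1. sigma → rho ← nu → gamma — rho:collider[open]; nu:fork[blocks] ⇒ blocked
  2. sigma → rho → gamma — rho:chain[blocks] ⇒ blocked
All paths are blocked; sigma ⊥ gamma | {nu, rho} holds.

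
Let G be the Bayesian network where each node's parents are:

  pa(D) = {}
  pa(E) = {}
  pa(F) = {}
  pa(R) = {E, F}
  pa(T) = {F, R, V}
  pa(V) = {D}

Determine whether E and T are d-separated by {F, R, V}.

Yes

Enumerating the 2 paths from E to T and testing each for blocking by {F, R, V}:
Path 1: E → R ← F → T
  F is a fork here and F is conditioned on, so the path is blocked at F.
Path 2: E → R → T
  R is a chain here and R is conditioned on, so the path is blocked at R.
Since every path is blocked, d-separation holds.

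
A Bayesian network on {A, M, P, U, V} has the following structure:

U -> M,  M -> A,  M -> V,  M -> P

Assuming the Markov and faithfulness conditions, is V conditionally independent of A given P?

Only one path connects V and A:
Path 1: V ← M → A
  M is a fork and M is not conditioned on — no node blocks this path, so it is active.
Because an active path exists, V and A are not d-separated.

No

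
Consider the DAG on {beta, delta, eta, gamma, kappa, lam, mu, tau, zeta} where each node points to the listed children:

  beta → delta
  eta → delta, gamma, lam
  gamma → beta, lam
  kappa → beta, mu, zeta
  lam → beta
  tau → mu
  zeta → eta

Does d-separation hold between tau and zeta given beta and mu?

No

Enumerating the 6 paths from tau to zeta and testing each for blocking by {beta, mu}:
  1. tau → mu ← kappa → zeta — mu:collider[open]; kappa:fork[open] ⇒ active
  2. tau → mu ← kappa → beta ← lam ← gamma ← eta ← zeta — mu:collider[open]; kappa:fork[open]; beta:collider[open]; lam:chain[open]; gamma:chain[open]; eta:chain[open] ⇒ active
  3. tau → mu ← kappa → beta ← lam ← eta ← zeta — mu:collider[open]; kappa:fork[open]; beta:collider[open]; lam:chain[open]; eta:chain[open] ⇒ active
  4. tau → mu ← kappa → beta ← gamma → lam ← eta ← zeta — mu:collider[open]; kappa:fork[open]; beta:collider[open]; gamma:fork[open]; lam:collider[open]; eta:chain[open] ⇒ active
  5. tau → mu ← kappa → beta ← gamma ← eta ← zeta — mu:collider[open]; kappa:fork[open]; beta:collider[open]; gamma:chain[open]; eta:chain[open] ⇒ active
  6. tau → mu ← kappa → beta → delta ← eta ← zeta — mu:collider[open]; kappa:fork[open]; beta:chain[blocks]; delta:collider[blocks]; eta:chain[open] ⇒ blocked
At least one path is unblocked, so d-separation fails.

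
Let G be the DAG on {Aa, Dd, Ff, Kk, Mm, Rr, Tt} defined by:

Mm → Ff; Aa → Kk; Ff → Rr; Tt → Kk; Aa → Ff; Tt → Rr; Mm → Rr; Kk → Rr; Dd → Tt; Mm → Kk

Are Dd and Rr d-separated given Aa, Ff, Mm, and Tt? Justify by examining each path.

Yes

There are 6 undirected paths between Dd and Rr; checking each against the conditioning set {Aa, Ff, Mm, Tt}:
  1. Dd → Tt → Rr — Tt:chain[blocks] ⇒ blocked
  2. Dd → Tt → Kk ← Mm → Rr — Tt:chain[blocks]; Kk:collider[blocks]; Mm:fork[blocks] ⇒ blocked
  3. Dd → Tt → Kk ← Mm → Ff → Rr — Tt:chain[blocks]; Kk:collider[blocks]; Mm:fork[blocks]; Ff:chain[blocks] ⇒ blocked
  4. Dd → Tt → Kk → Rr — Tt:chain[blocks]; Kk:chain[open] ⇒ blocked
  5. Dd → Tt → Kk ← Aa → Ff ← Mm → Rr — Tt:chain[blocks]; Kk:collider[blocks]; Aa:fork[blocks]; Ff:collider[open]; Mm:fork[blocks] ⇒ blocked
  6. Dd → Tt → Kk ← Aa → Ff → Rr — Tt:chain[blocks]; Kk:collider[blocks]; Aa:fork[blocks]; Ff:chain[blocks] ⇒ blocked
Every path is blocked, so Dd and Rr are d-separated given {Aa, Ff, Mm, Tt}.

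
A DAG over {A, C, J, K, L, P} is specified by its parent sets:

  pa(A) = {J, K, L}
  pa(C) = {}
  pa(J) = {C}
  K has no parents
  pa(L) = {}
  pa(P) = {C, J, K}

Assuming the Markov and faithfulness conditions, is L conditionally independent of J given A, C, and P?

We examine all 3 paths between L and J:
Path 1: L → A ← K → P ← C → J
  C is a fork here and C is conditioned on, so the path is blocked at C.
Path 2: L → A ← K → P ← J
  A is a collider and A is conditioned on, which opens it; K is a fork and K is not conditioned on; P is a collider and P is conditioned on, which opens it — no node blocks this path, so it is active.
Path 3: L → A ← J
  A is a collider and A is conditioned on, which opens it — no node blocks this path, so it is active.
Since the path L → A ← K → P ← J is active, L and J are not d-separated given {A, C, P}.

No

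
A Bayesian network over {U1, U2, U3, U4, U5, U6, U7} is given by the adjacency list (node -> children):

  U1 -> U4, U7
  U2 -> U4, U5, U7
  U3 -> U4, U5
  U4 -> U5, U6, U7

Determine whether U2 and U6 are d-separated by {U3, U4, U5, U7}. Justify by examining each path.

Yes — U2 and U6 are d-separated given {U3, U4, U5, U7}.

We examine all 5 paths between U2 and U6:
Path 1: U2 → U7 ← U1 → U4 → U6
  U4 is a chain here and U4 is conditioned on, so the path is blocked at U4.
Path 2: U2 → U7 ← U4 → U6
  U4 is a fork here and U4 is conditioned on, so the path is blocked at U4.
Path 3: U2 → U4 → U6
  U4 is a chain here and U4 is conditioned on, so the path is blocked at U4.
Path 4: U2 → U5 ← U3 → U4 → U6
  U3 is a fork here and U3 is conditioned on, so the path is blocked at U3.
Path 5: U2 → U5 ← U4 → U6
  U4 is a fork here and U4 is conditioned on, so the path is blocked at U4.
Every path is blocked, so U2 and U6 are d-separated given {U3, U4, U5, U7}.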